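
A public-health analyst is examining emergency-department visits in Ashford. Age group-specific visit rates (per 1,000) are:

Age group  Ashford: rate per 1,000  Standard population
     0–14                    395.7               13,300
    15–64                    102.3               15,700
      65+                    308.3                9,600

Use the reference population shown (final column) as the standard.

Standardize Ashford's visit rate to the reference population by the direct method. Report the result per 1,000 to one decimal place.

Standard total = 38,600; weights = 0.3446, 0.4067, 0.2487.
Standardized rate: 0.3446×395.7 + 0.4067×102.3 + 0.2487×308.3 = 254.6269 per 1,000.

254.6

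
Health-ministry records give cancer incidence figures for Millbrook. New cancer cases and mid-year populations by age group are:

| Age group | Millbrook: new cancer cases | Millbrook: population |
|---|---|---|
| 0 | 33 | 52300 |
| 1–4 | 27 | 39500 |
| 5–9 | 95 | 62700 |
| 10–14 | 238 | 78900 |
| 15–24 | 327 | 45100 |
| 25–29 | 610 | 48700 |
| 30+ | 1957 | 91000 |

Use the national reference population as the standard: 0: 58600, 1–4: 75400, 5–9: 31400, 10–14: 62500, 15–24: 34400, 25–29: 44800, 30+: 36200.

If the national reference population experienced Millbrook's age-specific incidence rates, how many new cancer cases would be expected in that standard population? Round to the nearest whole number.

Age-specific rates per 100000 for Millbrook: 63.10, 68.35, 151.52, 301.65, 725.06, 1252.57, 2150.55.
Expected new cancer cases = Σ (standard pop × age-specific rate ÷ 100000)
= 58600×63.10/100000 + 75400×68.35/100000 + 31400×151.52/100000 + 62500×301.65/100000 + 34400×725.06/100000 + 44800×1252.57/100000 + 36200×2150.55/100000
= 36.98 + 51.54 + 47.58 + 188.53 + 249.42 + 561.15 + 778.50 = 1913.69.

1914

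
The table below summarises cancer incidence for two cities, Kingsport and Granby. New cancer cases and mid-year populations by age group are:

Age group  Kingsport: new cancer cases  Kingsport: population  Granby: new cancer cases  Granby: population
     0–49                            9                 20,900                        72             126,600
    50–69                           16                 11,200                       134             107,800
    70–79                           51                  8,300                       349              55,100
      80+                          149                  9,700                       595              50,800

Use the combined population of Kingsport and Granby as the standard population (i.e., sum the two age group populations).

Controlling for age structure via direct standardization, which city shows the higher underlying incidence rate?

Kingsport

Age-specific rates per 100,000 for Kingsport: 43.06, 142.86, 614.46, 1536.08.
For Granby: 56.87, 124.30, 633.39, 1171.26.
Combined standard total = 390,400; weights = 0.3778, 0.3048, 0.1624, 0.1550.
Kingsport: 0.3778×43.06 + 0.3048×142.86 + 0.1624×614.46 + 0.1550×1536.08 = 397.6467 per 100,000.
Granby: 0.3778×56.87 + 0.3048×124.30 + 0.1624×633.39 + 0.1550×1171.26 = 343.7480 per 100,000.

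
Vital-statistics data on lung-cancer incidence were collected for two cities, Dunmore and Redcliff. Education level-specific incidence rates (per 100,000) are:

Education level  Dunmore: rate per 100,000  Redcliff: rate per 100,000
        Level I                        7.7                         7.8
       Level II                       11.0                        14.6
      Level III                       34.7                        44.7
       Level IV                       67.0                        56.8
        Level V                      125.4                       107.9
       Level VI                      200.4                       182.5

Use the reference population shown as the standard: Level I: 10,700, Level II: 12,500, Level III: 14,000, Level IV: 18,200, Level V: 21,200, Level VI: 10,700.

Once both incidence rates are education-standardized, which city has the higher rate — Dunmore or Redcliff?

Standard total = 87,300; weights = 0.1226, 0.1432, 0.1604, 0.2085, 0.2428, 0.1226.
Dunmore: 0.1226×7.7 + 0.1432×11.0 + 0.1604×34.7 + 0.2085×67.0 + 0.2428×125.4 + 0.1226×200.4 = 77.0659 per 100,000.
Redcliff: 0.1226×7.8 + 0.1432×14.6 + 0.1604×44.7 + 0.2085×56.8 + 0.2428×107.9 + 0.1226×182.5 = 70.6271 per 100,000.

Dunmore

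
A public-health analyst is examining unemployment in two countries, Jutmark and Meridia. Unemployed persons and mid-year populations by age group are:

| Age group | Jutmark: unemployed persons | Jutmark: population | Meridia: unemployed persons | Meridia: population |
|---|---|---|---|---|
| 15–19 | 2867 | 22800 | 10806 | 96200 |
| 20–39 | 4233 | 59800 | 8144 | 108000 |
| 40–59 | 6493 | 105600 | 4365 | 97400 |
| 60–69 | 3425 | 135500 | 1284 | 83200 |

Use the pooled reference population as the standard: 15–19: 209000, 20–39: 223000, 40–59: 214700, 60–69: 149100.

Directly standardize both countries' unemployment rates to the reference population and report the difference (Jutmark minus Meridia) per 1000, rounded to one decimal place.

8.6

Age-specific rates per 1000 for Jutmark: 125.746, 70.786, 61.487, 25.277.
For Meridia: 112.328, 75.407, 44.815, 15.433.
Standard total = 795800; weights = 0.2626, 0.2802, 0.2698, 0.1874.
Jutmark: 0.2626×125.746 + 0.2802×70.786 + 0.2698×61.487 + 0.1874×25.277 = 74.1846 per 1000.
Meridia: 0.2626×112.328 + 0.2802×75.407 + 0.2698×44.815 + 0.1874×15.433 = 65.6136 per 1000.
Difference = 74.1846 − 65.6136 = 8.5709.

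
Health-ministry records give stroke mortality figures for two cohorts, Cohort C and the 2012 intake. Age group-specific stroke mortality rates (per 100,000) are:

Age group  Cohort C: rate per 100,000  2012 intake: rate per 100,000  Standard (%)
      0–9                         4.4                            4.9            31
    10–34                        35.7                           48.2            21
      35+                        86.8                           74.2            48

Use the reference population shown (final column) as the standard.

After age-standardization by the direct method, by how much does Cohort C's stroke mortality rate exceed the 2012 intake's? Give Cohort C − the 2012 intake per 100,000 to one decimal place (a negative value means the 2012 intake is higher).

Standard weights: 0.31, 0.21, 0.48.
Cohort C: 0.3100×4.4 + 0.2100×35.7 + 0.4800×86.8 = 50.5250 per 100,000.
The 2012 intake: 0.3100×4.9 + 0.2100×48.2 + 0.4800×74.2 = 47.2570 per 100,000.
Difference = 50.5250 − 47.2570 = 3.2680.

3.3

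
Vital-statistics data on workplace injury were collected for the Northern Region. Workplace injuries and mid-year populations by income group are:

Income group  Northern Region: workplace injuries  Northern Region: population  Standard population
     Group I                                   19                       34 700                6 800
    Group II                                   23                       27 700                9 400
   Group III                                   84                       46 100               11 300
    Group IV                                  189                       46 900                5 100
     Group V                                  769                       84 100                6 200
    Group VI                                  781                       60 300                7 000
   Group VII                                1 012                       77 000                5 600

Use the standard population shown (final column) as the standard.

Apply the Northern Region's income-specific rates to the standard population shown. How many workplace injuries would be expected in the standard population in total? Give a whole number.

274

Income-specific rates per 10 000 for the Northern Region: 5.48, 8.30, 18.22, 40.30, 91.44, 129.52, 131.43.
Expected workplace injuries = Σ (standard pop × income-specific rate ÷ 10 000)
= 6 800×5.48/10 000 + 9 400×8.30/10 000 + 11 300×18.22/10 000 + 5 100×40.30/10 000 + 6 200×91.44/10 000 + 7 000×129.52/10 000 + 5 600×131.43/10 000
= 3.72 + 7.81 + 20.59 + 20.55 + 56.69 + 90.66 + 73.60 = 273.63.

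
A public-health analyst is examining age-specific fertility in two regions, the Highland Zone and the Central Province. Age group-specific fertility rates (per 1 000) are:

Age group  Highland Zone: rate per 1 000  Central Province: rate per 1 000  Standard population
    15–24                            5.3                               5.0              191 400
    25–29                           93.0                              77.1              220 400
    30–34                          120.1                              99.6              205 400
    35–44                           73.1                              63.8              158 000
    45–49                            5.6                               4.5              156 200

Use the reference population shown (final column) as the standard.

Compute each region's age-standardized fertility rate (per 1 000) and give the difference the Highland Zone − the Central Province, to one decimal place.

Standard total = 931 400; weights = 0.2055, 0.2366, 0.2205, 0.1696, 0.1677.
The Highland Zone: 0.2055×5.3 + 0.2366×93.0 + 0.2205×120.1 + 0.1696×73.1 + 0.1677×5.6 = 62.9211 per 1 000.
The Central Province: 0.2055×5.0 + 0.2366×77.1 + 0.2205×99.6 + 0.1696×63.8 + 0.1677×4.5 = 52.8140 per 1 000.
Difference = 62.9211 − 52.8140 = 10.1070.

10.1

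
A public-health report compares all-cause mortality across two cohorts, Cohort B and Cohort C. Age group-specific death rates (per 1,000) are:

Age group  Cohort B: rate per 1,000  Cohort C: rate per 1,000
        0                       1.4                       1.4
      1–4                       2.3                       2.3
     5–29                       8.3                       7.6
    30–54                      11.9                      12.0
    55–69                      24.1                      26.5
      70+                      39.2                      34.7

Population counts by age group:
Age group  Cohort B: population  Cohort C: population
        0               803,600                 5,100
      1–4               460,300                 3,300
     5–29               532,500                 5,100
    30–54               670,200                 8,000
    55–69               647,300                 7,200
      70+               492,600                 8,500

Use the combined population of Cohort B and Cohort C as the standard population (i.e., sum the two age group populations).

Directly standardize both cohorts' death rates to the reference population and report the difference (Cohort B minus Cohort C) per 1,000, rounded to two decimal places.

0.27

Combined standard total = 3,643,700; weights = 0.2219, 0.1272, 0.1475, 0.1861, 0.1796, 0.1375.
Cohort B: 0.2219×1.4 + 0.1272×2.3 + 0.1475×8.3 + 0.1861×11.9 + 0.1796×24.1 + 0.1375×39.2 = 13.7628 per 1,000.
Cohort C: 0.2219×1.4 + 0.1272×2.3 + 0.1475×7.6 + 0.1861×12.0 + 0.1796×26.5 + 0.1375×34.7 = 13.4904 per 1,000.
Difference = 13.7628 − 13.4904 = 0.2724.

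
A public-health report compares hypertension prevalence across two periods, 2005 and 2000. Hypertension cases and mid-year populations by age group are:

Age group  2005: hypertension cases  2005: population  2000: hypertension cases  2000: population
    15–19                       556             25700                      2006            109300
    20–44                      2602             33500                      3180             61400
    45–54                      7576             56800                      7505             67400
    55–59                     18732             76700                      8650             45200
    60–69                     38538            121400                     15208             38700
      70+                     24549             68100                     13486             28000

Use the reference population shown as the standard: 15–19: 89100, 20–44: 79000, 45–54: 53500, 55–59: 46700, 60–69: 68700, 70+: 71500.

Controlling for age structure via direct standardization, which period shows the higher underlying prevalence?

2000

Age-specific rates per 1000 for 2005: 21.634, 77.672, 133.380, 244.224, 317.446, 360.485.
For 2000: 18.353, 51.792, 111.350, 191.372, 392.972, 481.643.
Standard total = 408500; weights = 0.2181, 0.1934, 0.1310, 0.1143, 0.1682, 0.1750.
2005: 0.2181×21.634 + 0.1934×77.672 + 0.1310×133.380 + 0.1143×244.224 + 0.1682×317.446 + 0.1750×360.485 = 181.6108 per 1000.
2000: 0.2181×18.353 + 0.1934×51.792 + 0.1310×111.350 + 0.1143×191.372 + 0.1682×392.972 + 0.1750×481.643 = 200.8707 per 1000.
The crude rates (242.16 vs 142.96) would put 2005 higher, but that reflects its age composition; once standardized to a common age structure, 2000 has the higher underlying rate.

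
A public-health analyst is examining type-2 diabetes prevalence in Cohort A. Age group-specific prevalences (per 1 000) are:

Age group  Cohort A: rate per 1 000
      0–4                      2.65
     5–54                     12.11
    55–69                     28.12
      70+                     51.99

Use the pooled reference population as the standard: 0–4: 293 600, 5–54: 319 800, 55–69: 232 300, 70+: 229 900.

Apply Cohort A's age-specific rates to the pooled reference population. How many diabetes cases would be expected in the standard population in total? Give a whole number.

Expected diabetes cases = Σ (standard pop × age-specific rate ÷ 1 000)
= 293 600×2.65/1 000 + 319 800×12.11/1 000 + 232 300×28.12/1 000 + 229 900×51.99/1 000
= 778.04 + 3872.78 + 6532.28 + 11952.50 = 23135.60.

23136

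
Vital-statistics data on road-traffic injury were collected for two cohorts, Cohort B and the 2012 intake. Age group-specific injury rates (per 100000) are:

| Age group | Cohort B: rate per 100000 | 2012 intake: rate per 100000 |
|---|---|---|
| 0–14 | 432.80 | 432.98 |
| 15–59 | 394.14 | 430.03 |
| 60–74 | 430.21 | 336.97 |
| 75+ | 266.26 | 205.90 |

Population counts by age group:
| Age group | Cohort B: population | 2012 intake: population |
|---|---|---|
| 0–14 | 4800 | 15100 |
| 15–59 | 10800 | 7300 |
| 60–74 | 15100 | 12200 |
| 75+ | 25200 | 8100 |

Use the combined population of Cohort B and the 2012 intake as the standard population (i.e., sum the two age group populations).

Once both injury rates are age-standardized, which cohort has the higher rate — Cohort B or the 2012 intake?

Cohort B

Combined standard total = 98600; weights = 0.2018, 0.1836, 0.2769, 0.3377.
Cohort B: 0.2018×432.80 + 0.1836×394.14 + 0.2769×430.21 + 0.3377×266.26 = 368.7408 per 100000.
The 2012 intake: 0.2018×432.98 + 0.1836×430.03 + 0.2769×336.97 + 0.3377×205.90 = 329.1643 per 100000.
The crude rates (349.55 vs 361.97) would put the 2012 intake higher, but that reflects its age composition; once standardized to a common age structure, Cohort B has the higher underlying rate.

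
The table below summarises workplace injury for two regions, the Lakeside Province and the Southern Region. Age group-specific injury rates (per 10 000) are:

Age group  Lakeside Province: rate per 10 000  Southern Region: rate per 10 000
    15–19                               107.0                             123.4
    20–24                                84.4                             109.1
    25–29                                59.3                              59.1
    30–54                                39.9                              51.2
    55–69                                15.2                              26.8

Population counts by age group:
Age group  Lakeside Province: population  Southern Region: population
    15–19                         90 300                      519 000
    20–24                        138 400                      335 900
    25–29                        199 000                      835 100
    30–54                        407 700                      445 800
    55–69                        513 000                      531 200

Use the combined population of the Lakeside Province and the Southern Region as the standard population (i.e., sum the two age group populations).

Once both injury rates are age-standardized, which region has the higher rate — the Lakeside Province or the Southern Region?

Southern Region

Combined standard total = 4 015 400; weights = 0.1517, 0.1181, 0.2575, 0.2126, 0.2600.
The Lakeside Province: 0.1517×107.0 + 0.1181×84.4 + 0.2575×59.3 + 0.2126×39.9 + 0.2600×15.2 = 53.9111 per 10 000.
The Southern Region: 0.1517×123.4 + 0.1181×109.1 + 0.2575×59.1 + 0.2126×51.2 + 0.2600×26.8 = 64.6842 per 10 000.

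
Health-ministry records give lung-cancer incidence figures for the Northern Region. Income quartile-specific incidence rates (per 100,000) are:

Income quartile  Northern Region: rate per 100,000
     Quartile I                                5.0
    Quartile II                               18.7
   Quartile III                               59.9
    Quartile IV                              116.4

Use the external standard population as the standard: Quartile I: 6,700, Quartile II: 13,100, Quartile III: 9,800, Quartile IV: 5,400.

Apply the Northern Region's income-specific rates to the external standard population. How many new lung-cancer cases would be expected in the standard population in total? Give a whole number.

Expected new lung-cancer cases = Σ (standard pop × income-specific rate ÷ 100,000)
= 6,700×5.0/100,000 + 13,100×18.7/100,000 + 9,800×59.9/100,000 + 5,400×116.4/100,000
= 0.34 + 2.45 + 5.87 + 6.29 = 14.94.

15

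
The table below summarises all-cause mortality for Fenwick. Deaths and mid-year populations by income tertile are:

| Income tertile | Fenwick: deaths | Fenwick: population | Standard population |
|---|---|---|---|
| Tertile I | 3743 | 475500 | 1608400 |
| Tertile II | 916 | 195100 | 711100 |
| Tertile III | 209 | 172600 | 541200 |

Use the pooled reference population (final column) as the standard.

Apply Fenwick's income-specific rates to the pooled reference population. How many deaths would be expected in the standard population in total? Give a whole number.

Income-specific rates per 1000 for Fenwick: 7.872, 4.695, 1.211.
Expected deaths = Σ (standard pop × income-specific rate ÷ 1000)
= 1608400×7.872/1000 + 711100×4.695/1000 + 541200×1.211/1000
= 12660.86 + 3338.63 + 655.33 = 16654.83.

16655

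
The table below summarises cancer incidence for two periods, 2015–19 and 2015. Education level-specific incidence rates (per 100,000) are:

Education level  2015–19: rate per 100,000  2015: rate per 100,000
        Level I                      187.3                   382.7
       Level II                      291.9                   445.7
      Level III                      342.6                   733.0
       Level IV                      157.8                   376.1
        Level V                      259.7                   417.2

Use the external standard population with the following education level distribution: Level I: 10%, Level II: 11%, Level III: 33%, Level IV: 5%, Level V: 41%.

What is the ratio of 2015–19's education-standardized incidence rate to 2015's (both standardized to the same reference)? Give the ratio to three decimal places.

Standard weights: 0.10, 0.11, 0.33, 0.05, 0.41.
2015–19: 0.1000×187.3 + 0.1100×291.9 + 0.3300×342.6 + 0.0500×157.8 + 0.4100×259.7 = 278.2640 per 100,000.
2015: 0.1000×382.7 + 0.1100×445.7 + 0.3300×733.0 + 0.0500×376.1 + 0.4100×417.2 = 519.0440 per 100,000.
Ratio = 278.2640 ÷ 519.0440 = 0.53611.

0.536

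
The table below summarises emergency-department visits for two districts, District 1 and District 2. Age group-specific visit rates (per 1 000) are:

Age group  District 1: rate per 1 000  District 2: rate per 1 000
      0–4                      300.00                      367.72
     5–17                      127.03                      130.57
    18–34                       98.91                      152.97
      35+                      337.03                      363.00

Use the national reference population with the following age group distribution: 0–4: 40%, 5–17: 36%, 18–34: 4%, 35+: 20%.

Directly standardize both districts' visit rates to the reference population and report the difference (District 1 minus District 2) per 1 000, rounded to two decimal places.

Standard weights: 0.40, 0.36, 0.04, 0.20.
District 1: 0.4000×300.00 + 0.3600×127.03 + 0.0400×98.91 + 0.2000×337.03 = 237.0932 per 1 000.
District 2: 0.4000×367.72 + 0.3600×130.57 + 0.0400×152.97 + 0.2000×363.00 = 272.8120 per 1 000.
Difference = 237.0932 − 272.8120 = -35.7188.

-35.72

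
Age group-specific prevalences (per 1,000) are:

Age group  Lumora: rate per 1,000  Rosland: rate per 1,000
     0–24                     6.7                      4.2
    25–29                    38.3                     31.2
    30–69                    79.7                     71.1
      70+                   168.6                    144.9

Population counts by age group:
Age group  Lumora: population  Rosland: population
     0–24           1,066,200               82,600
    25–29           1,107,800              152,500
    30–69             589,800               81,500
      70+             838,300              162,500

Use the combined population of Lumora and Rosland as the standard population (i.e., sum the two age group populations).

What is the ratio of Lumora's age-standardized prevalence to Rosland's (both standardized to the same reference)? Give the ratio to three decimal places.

Combined standard total = 4,081,200; weights = 0.2815, 0.3088, 0.1645, 0.2452.
Lumora: 0.2815×6.7 + 0.3088×38.3 + 0.1645×79.7 + 0.2452×168.6 = 68.1672 per 1,000.
Rosland: 0.2815×4.2 + 0.3088×31.2 + 0.1645×71.1 + 0.2452×144.9 = 58.0446 per 1,000.
Ratio = 68.1672 ÷ 58.0446 = 1.17439.

1.174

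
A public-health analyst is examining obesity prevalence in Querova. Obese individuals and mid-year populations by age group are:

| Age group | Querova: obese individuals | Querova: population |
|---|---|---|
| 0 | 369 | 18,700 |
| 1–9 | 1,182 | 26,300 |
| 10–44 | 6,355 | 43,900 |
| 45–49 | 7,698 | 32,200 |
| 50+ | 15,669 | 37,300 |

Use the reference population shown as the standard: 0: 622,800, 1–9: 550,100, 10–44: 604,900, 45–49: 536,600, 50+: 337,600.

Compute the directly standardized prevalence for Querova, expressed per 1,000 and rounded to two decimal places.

148.82

Age-specific rates per 1,000 for Querova: 19.733, 44.943, 144.761, 239.068, 420.080.
Standard total = 2,652,000; weights = 0.2348, 0.2074, 0.2281, 0.2023, 0.1273.
Standardized rate: 0.2348×19.733 + 0.2074×44.943 + 0.2281×144.761 + 0.2023×239.068 + 0.1273×420.080 = 148.8241 per 1,000.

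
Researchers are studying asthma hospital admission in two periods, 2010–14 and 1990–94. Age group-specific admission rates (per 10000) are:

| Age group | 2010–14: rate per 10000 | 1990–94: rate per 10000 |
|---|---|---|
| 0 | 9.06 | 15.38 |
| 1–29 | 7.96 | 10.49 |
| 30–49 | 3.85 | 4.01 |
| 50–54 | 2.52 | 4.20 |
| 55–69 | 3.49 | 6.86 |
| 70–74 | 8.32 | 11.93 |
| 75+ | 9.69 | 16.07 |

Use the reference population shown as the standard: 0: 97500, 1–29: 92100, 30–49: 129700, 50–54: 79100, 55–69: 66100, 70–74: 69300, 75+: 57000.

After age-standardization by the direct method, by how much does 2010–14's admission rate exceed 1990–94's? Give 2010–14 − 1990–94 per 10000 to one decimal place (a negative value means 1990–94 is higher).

Standard total = 590800; weights = 0.1650, 0.1559, 0.2195, 0.1339, 0.1119, 0.1173, 0.0965.
2010–14: 0.1650×9.06 + 0.1559×7.96 + 0.2195×3.85 + 0.1339×2.52 + 0.1119×3.49 + 0.1173×8.32 + 0.0965×9.69 = 6.2199 per 10000.
1990–94: 0.1650×15.38 + 0.1559×10.49 + 0.2195×4.01 + 0.1339×4.20 + 0.1119×6.86 + 0.1173×11.93 + 0.0965×16.07 = 9.3334 per 10000.
Difference = 6.2199 − 9.3334 = -3.1135.

-3.1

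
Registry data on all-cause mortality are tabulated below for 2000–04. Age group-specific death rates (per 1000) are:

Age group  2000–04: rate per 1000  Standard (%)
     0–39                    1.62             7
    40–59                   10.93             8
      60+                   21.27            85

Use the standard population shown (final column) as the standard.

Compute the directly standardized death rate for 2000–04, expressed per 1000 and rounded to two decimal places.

19.07

Standard weights: 0.07, 0.08, 0.85.
Standardized rate: 0.0700×1.62 + 0.0800×10.93 + 0.8500×21.27 = 19.0673 per 1000.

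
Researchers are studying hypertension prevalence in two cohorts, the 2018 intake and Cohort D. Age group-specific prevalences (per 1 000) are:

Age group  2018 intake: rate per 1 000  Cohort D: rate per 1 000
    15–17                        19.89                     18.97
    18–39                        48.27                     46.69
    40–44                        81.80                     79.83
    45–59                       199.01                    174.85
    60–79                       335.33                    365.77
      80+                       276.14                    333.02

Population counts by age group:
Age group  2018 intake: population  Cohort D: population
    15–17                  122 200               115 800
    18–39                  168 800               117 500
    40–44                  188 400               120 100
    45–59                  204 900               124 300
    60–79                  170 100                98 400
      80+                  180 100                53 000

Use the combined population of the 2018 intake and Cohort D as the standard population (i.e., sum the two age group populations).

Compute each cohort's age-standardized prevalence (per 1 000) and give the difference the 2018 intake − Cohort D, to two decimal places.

-7.33

Combined standard total = 1 663 600; weights = 0.1431, 0.1721, 0.1854, 0.1979, 0.1614, 0.1401.
The 2018 intake: 0.1431×19.89 + 0.1721×48.27 + 0.1854×81.80 + 0.1979×199.01 + 0.1614×335.33 + 0.1401×276.14 = 158.5160 per 1 000.
Cohort D: 0.1431×18.97 + 0.1721×46.69 + 0.1854×79.83 + 0.1979×174.85 + 0.1614×365.77 + 0.1401×333.02 = 165.8491 per 1 000.
Difference = 158.5160 − 165.8491 = -7.3331.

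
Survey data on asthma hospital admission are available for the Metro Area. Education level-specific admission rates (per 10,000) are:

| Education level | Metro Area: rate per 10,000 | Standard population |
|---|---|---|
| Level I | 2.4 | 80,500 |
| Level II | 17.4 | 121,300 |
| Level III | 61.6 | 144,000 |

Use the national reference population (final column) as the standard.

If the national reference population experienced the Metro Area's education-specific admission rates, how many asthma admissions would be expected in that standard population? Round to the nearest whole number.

Expected asthma admissions = Σ (standard pop × education-specific rate ÷ 10,000)
= 80,500×2.4/10,000 + 121,300×17.4/10,000 + 144,000×61.6/10,000
= 19.32 + 211.06 + 887.04 = 1117.42.

1117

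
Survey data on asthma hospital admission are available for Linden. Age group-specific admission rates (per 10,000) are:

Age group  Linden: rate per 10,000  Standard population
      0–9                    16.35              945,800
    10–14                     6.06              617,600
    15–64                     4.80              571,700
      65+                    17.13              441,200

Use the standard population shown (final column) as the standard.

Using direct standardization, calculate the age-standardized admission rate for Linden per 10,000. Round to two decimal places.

11.45

Standard total = 2,576,300; weights = 0.3671, 0.2397, 0.2219, 0.1713.
Standardized rate: 0.3671×16.35 + 0.2397×6.06 + 0.2219×4.80 + 0.1713×17.13 = 11.4538 per 10,000.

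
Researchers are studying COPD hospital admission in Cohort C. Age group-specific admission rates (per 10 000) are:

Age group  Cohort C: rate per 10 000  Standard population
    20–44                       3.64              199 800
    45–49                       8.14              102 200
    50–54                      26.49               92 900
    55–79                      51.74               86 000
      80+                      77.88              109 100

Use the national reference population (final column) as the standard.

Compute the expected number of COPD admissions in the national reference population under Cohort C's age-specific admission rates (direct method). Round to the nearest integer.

1697

Expected COPD admissions = Σ (standard pop × age-specific rate ÷ 10 000)
= 199 800×3.64/10 000 + 102 200×8.14/10 000 + 92 900×26.49/10 000 + 86 000×51.74/10 000 + 109 100×77.88/10 000
= 72.73 + 83.19 + 246.09 + 444.96 + 849.67 = 1696.64.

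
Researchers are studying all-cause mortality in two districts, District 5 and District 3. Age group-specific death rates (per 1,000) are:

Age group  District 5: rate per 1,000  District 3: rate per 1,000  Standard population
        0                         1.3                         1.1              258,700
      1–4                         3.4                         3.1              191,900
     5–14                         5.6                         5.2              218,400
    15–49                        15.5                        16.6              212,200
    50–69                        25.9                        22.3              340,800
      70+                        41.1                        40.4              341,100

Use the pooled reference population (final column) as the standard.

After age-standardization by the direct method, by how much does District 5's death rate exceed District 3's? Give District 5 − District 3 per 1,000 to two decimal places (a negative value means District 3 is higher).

Standard total = 1,563,100; weights = 0.1655, 0.1228, 0.1397, 0.1358, 0.2180, 0.2182.
District 5: 0.1655×1.3 + 0.1228×3.4 + 0.1397×5.6 + 0.1358×15.5 + 0.2180×25.9 + 0.2182×41.1 = 18.1350 per 1,000.
District 3: 0.1655×1.1 + 0.1228×3.1 + 0.1397×5.2 + 0.1358×16.6 + 0.2180×22.3 + 0.2182×40.4 = 17.2209 per 1,000.
Difference = 18.1350 − 17.2209 = 0.9141.

0.91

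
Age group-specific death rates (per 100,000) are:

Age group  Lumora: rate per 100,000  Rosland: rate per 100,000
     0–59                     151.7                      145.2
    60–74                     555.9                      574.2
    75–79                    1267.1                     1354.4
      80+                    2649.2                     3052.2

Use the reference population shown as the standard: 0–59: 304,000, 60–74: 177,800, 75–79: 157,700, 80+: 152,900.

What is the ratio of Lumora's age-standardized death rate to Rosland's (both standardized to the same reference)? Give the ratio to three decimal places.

0.907

Standard total = 792,400; weights = 0.3836, 0.2244, 0.1990, 0.1930.
Lumora: 0.3836×151.7 + 0.2244×555.9 + 0.1990×1267.1 + 0.1930×2649.2 = 946.2900 per 100,000.
Rosland: 0.3836×145.2 + 0.2244×574.2 + 0.1990×1354.4 + 0.1930×3052.2 = 1043.0386 per 100,000.
Ratio = 946.2900 ÷ 1043.0386 = 0.90724.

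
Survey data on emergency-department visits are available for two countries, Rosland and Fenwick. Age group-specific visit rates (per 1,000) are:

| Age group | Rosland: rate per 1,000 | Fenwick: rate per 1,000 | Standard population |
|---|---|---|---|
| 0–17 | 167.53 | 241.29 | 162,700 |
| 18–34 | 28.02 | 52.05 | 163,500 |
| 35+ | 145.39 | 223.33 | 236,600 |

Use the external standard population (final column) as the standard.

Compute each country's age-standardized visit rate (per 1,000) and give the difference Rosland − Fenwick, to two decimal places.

-61.07

Standard total = 562,800; weights = 0.2891, 0.2905, 0.4204.
Rosland: 0.2891×167.53 + 0.2905×28.02 + 0.4204×145.39 = 117.6931 per 1,000.
Fenwick: 0.2891×241.29 + 0.2905×52.05 + 0.4204×223.33 = 178.7632 per 1,000.
Difference = 117.6931 − 178.7632 = -61.0701.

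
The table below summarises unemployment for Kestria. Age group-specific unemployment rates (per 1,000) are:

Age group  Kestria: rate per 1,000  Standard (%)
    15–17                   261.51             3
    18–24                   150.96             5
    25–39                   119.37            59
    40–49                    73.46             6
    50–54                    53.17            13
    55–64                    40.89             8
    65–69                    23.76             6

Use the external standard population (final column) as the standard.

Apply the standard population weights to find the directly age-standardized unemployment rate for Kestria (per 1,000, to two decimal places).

101.84

Standard weights: 0.03, 0.05, 0.59, 0.06, 0.13, 0.08, 0.06.
Standardized rate: 0.0300×261.51 + 0.0500×150.96 + 0.5900×119.37 + 0.0600×73.46 + 0.1300×53.17 + 0.0800×40.89 + 0.0600×23.76 = 101.8381 per 1,000.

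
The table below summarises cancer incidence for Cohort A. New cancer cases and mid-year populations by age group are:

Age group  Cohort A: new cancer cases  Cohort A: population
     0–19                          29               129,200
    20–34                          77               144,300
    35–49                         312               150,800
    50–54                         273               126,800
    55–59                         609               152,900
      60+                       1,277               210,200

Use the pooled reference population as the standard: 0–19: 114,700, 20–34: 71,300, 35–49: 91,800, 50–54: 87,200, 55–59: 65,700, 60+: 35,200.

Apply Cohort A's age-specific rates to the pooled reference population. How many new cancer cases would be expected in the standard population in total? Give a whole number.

Age-specific rates per 100,000 for Cohort A: 22.45, 53.36, 206.90, 215.30, 398.30, 607.52.
Expected new cancer cases = Σ (standard pop × age-specific rate ÷ 100,000)
= 114,700×22.45/100,000 + 71,300×53.36/100,000 + 91,800×206.90/100,000 + 87,200×215.30/100,000 + 65,700×398.30/100,000 + 35,200×607.52/100,000
= 25.75 + 38.05 + 189.93 + 187.74 + 261.68 + 213.85 = 916.99.

917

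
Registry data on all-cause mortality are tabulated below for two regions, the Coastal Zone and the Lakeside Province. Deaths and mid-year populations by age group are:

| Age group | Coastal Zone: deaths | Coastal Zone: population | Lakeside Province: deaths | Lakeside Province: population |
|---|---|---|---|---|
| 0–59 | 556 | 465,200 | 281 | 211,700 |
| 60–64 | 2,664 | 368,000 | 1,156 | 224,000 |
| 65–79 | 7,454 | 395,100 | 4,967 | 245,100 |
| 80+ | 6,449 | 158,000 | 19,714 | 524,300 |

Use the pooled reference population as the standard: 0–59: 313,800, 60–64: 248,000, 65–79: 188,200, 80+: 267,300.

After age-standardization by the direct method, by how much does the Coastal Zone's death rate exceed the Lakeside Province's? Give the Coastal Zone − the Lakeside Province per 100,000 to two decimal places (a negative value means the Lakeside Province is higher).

105.21

Age-specific rates per 100,000 for the Coastal Zone: 119.52, 723.91, 1886.61, 4081.65.
For the Lakeside Province: 132.74, 516.07, 2026.52, 3760.06.
Standard total = 1,017,300; weights = 0.3085, 0.2438, 0.1850, 0.2628.
The Coastal Zone: 0.3085×119.52 + 0.2438×723.91 + 0.1850×1886.61 + 0.2628×4081.65 = 1634.8367 per 100,000.
The Lakeside Province: 0.3085×132.74 + 0.2438×516.07 + 0.1850×2026.52 + 0.2628×3760.06 = 1529.6307 per 100,000.
Difference = 1634.8367 − 1529.6307 = 105.2060.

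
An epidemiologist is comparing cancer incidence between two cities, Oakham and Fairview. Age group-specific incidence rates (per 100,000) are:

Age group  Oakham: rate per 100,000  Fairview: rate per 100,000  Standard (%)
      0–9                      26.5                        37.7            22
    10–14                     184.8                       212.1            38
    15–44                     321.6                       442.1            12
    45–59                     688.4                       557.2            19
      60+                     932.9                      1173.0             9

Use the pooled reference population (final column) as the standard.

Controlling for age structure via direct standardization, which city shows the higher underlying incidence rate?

Fairview

Standard weights: 0.22, 0.38, 0.12, 0.19, 0.09.
Oakham: 0.2200×26.5 + 0.3800×184.8 + 0.1200×321.6 + 0.1900×688.4 + 0.0900×932.9 = 329.4030 per 100,000.
Fairview: 0.2200×37.7 + 0.3800×212.1 + 0.1200×442.1 + 0.1900×557.2 + 0.0900×1173.0 = 353.3820 per 100,000.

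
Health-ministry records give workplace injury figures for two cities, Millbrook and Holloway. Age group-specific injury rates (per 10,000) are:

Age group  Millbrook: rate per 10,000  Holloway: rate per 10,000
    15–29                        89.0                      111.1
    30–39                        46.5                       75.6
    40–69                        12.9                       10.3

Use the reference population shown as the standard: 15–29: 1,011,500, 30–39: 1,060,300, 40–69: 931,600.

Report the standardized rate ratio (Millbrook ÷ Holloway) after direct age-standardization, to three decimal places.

0.749

Standard total = 3,003,400; weights = 0.3368, 0.3530, 0.3102.
Millbrook: 0.3368×89.0 + 0.3530×46.5 + 0.3102×12.9 = 50.3913 per 10,000.
Holloway: 0.3368×111.1 + 0.3530×75.6 + 0.3102×10.3 = 67.3010 per 10,000.
Ratio = 50.3913 ÷ 67.3010 = 0.74874.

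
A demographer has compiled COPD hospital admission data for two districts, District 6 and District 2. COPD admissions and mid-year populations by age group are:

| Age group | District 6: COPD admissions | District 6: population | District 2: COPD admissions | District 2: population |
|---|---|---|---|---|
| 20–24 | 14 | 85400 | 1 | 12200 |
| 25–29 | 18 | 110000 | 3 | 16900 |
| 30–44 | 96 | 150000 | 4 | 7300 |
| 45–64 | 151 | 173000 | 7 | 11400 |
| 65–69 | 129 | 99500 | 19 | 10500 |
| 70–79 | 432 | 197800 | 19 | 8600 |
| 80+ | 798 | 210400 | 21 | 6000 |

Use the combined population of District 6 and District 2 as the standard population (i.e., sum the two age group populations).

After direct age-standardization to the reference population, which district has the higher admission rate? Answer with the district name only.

Age-specific rates per 10000 for District 6: 1.64, 1.64, 6.40, 8.73, 12.96, 21.84, 37.93.
For District 2: 0.82, 1.78, 5.48, 6.14, 18.10, 22.09, 35.00.
Combined standard total = 1099000; weights = 0.0888, 0.1155, 0.1431, 0.1678, 0.1001, 0.1878, 0.1969.
District 6: 0.0888×1.64 + 0.1155×1.64 + 0.1431×6.40 + 0.1678×8.73 + 0.1001×12.96 + 0.1878×21.84 + 0.1969×37.93 = 15.5827 per 10000.
District 2: 0.0888×0.82 + 0.1155×1.78 + 0.1431×5.48 + 0.1678×6.14 + 0.1001×18.10 + 0.1878×22.09 + 0.1969×35.00 = 14.9444 per 10000.

District 6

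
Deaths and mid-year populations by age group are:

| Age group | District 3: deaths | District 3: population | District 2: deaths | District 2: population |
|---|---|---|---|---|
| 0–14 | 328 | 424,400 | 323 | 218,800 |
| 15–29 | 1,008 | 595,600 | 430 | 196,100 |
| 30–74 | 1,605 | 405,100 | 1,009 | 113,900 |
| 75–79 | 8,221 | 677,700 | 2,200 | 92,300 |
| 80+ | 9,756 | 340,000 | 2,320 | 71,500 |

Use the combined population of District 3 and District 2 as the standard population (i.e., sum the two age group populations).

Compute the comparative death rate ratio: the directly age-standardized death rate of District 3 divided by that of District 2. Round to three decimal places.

Age-specific rates per 1,000 for District 3: 0.773, 1.692, 3.962, 12.131, 28.694.
For District 2: 1.476, 2.193, 8.859, 23.835, 32.448.
Combined standard total = 3,135,400; weights = 0.2051, 0.2525, 0.1655, 0.2456, 0.1312.
District 3: 0.2051×0.773 + 0.2525×1.692 + 0.1655×3.962 + 0.2456×12.131 + 0.1312×28.694 = 7.9867 per 1,000.
District 2: 0.2051×1.476 + 0.2525×2.193 + 0.1655×8.859 + 0.2456×23.835 + 0.1312×32.448 = 12.4349 per 1,000.
Ratio = 7.9867 ÷ 12.4349 = 0.64228.

0.642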